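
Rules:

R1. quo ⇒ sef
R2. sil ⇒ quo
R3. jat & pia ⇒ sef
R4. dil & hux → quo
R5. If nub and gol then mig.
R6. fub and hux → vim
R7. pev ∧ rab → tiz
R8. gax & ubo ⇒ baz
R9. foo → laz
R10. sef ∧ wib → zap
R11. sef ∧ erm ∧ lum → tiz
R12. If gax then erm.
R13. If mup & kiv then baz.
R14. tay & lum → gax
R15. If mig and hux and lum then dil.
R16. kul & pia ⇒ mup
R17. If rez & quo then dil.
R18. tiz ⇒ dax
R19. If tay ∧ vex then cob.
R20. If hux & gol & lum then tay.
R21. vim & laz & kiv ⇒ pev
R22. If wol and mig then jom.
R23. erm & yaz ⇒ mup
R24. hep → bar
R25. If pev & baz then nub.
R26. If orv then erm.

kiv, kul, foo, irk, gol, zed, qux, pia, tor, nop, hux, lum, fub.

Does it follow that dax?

Yes

vim  (by R6: fub, hux)
laz  (by R9: foo)
mup  (by R16: kul, pia)
tay  (by R20: hux, gol, lum)
pev  (by R21: vim, laz, kiv)
baz  (by R13: mup, kiv)
gax  (by R14: tay, lum)
nub  (by R25: pev, baz)
mig  (by R5: nub, gol)
erm  (by R12: gax)
dil  (by R15: mig, hux, lum)
quo  (by R4: dil, hux)
sef  (by R1: quo)
tiz  (by R11: sef, erm, lum)
dax  (by R18: tiz)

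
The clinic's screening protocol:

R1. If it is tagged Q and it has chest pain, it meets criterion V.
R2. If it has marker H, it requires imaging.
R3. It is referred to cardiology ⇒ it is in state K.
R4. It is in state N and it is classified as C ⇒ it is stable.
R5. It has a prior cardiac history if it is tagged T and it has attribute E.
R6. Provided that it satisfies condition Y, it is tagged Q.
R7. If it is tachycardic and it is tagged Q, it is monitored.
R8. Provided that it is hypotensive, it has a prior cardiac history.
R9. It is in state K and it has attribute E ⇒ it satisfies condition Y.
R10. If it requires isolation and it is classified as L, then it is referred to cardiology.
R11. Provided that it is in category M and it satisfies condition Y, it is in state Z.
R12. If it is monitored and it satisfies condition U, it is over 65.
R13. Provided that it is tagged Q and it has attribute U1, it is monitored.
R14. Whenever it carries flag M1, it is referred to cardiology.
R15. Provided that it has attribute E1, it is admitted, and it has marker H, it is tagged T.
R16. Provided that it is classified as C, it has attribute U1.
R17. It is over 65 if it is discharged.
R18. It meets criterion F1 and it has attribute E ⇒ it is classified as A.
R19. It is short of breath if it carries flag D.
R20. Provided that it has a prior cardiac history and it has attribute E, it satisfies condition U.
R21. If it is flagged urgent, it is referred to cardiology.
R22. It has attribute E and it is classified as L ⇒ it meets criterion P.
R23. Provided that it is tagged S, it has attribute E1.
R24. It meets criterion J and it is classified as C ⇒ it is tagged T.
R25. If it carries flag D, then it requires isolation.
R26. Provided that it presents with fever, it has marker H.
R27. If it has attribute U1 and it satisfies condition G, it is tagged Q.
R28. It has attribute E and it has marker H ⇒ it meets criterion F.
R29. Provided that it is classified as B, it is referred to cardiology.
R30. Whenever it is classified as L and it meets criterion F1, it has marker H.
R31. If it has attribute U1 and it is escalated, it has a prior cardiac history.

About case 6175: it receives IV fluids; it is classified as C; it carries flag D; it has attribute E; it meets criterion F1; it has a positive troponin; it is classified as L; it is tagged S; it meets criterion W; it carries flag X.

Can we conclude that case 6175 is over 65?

Forward chaining from the given facts derives: has attribute U1, is classified as A, is short of breath, meets criterion P, has attribute E1, requires isolation, has marker H, requires imaging, is referred to cardiology, meets criterion F, is in state K, satisfies condition Y, is tagged Q, is monitored.
Rules concluding "it is over 65": R12 needs "it satisfies condition U"; R17 needs "it is discharged" — none of these are established.

No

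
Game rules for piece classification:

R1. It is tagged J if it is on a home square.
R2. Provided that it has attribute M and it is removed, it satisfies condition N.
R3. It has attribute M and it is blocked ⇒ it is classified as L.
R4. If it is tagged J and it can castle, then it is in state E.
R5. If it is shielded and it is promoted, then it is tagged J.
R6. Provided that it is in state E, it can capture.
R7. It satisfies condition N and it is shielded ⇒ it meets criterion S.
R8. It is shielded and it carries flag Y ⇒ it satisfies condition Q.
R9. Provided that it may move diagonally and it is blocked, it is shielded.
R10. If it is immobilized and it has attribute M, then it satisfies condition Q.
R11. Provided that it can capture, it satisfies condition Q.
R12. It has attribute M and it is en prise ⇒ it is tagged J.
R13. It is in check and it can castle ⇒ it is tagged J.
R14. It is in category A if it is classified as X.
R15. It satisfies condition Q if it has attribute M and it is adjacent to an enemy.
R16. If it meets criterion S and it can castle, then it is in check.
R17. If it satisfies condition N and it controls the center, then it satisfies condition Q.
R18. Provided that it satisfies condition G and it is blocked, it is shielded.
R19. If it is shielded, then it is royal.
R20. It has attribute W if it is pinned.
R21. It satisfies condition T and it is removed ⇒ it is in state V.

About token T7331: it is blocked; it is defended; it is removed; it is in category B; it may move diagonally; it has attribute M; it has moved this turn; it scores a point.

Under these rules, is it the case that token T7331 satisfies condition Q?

Forward chaining from the given facts derives: satisfies condition N, is classified as L, is shielded, is royal, meets criterion S.
Rules concluding "it satisfies condition Q": R8 needs "it carries flag Y"; R10 needs "it is immobilized"; R11 needs "it can capture"; R15 needs "it is adjacent to an enemy"; R17 needs "it controls the center" — none of these are established.

No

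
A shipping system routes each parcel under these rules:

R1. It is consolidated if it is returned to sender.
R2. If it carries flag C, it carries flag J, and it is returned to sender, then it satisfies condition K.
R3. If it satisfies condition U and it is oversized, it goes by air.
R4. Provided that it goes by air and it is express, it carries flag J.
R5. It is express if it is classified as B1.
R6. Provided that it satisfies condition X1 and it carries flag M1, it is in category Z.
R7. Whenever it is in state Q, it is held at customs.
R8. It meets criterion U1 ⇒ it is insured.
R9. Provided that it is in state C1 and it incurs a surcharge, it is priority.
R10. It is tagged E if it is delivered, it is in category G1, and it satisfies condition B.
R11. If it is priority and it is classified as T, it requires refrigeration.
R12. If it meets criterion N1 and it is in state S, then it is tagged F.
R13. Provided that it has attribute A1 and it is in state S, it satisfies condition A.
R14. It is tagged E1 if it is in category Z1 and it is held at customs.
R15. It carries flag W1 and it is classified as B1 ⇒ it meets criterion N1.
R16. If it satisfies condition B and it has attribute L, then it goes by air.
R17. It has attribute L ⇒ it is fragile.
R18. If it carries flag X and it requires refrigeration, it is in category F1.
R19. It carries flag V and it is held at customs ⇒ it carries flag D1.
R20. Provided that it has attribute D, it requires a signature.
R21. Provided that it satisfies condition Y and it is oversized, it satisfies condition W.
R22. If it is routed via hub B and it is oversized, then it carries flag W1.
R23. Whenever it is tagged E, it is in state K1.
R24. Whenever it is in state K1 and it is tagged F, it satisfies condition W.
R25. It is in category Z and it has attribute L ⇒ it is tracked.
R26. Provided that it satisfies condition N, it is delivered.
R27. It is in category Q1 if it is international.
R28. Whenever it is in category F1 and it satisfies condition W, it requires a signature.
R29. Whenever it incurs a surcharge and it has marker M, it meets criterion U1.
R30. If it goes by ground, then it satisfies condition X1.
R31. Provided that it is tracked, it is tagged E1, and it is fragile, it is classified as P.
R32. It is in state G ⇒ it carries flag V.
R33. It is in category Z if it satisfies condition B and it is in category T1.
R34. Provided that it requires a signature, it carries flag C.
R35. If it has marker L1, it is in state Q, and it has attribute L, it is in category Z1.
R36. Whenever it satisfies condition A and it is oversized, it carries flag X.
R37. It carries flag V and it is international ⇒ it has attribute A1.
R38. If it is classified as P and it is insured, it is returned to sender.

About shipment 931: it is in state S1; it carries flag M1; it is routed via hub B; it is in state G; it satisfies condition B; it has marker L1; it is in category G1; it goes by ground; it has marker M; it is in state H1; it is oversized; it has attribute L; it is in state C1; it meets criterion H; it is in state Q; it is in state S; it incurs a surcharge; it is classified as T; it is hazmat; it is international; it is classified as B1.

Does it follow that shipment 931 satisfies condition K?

No

Forward chaining from the given facts derives: is express, is held at customs, is priority, requires refrigeration, goes by air, is fragile, carries flag W1, is in category Q1, meets criterion U1, satisfies condition X1, carries flag V, is in category Z1, has attribute A1, carries flag J, is in category Z, is insured, satisfies condition A, is tagged E1, meets criterion N1, carries flag D1, is tracked, is classified as P, carries flag X, is returned to sender, is consolidated, is tagged F, is in category F1.
The only rule concluding "it satisfies condition K" is R2, which needs "it carries flag C"; that is never established.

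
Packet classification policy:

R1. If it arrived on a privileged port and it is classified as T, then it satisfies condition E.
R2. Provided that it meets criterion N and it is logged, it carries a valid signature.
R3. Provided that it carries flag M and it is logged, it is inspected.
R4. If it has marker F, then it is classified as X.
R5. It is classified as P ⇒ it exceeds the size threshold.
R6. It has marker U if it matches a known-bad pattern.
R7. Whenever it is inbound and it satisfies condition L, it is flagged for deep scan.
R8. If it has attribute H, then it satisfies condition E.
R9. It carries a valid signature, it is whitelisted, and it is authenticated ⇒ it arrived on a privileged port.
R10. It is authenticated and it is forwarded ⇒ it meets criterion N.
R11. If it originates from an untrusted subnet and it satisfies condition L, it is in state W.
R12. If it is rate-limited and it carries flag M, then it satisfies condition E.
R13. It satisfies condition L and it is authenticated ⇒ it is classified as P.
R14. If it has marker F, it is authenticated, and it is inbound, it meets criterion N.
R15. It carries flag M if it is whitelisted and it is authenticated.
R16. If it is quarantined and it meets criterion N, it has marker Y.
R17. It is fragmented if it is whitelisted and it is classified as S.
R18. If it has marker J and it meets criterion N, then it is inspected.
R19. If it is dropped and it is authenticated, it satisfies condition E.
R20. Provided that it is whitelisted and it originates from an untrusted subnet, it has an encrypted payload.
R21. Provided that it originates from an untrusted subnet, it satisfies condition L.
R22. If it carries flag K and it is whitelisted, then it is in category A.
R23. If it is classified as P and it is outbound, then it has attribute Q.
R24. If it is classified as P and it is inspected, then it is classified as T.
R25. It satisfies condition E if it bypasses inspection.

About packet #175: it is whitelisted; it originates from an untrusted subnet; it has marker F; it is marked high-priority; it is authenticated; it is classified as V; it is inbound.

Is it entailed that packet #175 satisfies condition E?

No

Forward chaining from the given facts derives: is classified as X, meets criterion N, carries flag M, has an encrypted payload, satisfies condition L, is flagged for deep scan, is in state W, is classified as P, exceeds the size threshold.
Rules concluding "it satisfies condition E": R1 needs "it arrived on a privileged port"; R8 needs "it has attribute H"; R12 needs "it is rate-limited"; R19 needs "it is dropped"; R25 needs "it bypasses inspection" — none of these are established.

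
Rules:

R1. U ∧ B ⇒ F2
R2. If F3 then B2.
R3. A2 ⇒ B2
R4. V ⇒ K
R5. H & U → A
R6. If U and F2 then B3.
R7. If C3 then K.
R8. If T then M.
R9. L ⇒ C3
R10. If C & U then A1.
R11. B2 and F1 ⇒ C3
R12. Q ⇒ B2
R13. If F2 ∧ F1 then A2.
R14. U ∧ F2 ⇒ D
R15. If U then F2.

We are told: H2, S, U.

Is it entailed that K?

No

Forward chaining from the given facts derives: F2, B3, D.
Rules concluding K: R4 needs V; R7 needs C3 — none of these are established.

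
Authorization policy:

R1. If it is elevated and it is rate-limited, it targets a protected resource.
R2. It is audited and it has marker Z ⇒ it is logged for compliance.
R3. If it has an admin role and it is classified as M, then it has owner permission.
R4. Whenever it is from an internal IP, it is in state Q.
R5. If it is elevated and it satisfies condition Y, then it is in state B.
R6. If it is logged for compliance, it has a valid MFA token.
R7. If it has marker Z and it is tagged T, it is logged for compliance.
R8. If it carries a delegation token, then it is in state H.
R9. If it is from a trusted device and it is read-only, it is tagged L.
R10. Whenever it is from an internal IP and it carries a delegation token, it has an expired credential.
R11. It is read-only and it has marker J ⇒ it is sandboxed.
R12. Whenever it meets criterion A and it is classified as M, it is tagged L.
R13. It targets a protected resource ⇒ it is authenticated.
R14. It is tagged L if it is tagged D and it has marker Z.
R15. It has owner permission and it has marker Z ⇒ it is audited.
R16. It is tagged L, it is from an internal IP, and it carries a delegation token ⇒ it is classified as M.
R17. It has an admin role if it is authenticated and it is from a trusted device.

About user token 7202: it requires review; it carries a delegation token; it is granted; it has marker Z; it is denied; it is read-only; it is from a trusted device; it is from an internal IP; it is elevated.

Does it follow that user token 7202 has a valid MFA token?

No

Forward chaining from the given facts derives: is in state Q, is in state H, is tagged L, has an expired credential, is classified as M.
The only rule concluding "it has a valid MFA token" is R6, which needs "it is logged for compliance"; that is never established.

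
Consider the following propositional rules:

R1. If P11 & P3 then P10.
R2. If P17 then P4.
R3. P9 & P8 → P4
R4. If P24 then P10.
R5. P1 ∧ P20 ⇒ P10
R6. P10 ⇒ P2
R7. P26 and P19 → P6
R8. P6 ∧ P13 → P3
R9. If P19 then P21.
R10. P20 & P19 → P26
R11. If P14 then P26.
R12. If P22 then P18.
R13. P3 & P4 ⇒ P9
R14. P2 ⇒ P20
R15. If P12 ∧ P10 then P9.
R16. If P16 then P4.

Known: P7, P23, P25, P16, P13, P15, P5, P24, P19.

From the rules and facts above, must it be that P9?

P10  (by R4: P24)
P2  (by R6: P10)
P20  (by R14: P2)
P4  (by R16: P16)
P26  (by R10: P20, P19)
P6  (by R7: P26, P19)
P3  (by R8: P6, P13)
P9  (by R13: P3, P4)

Yes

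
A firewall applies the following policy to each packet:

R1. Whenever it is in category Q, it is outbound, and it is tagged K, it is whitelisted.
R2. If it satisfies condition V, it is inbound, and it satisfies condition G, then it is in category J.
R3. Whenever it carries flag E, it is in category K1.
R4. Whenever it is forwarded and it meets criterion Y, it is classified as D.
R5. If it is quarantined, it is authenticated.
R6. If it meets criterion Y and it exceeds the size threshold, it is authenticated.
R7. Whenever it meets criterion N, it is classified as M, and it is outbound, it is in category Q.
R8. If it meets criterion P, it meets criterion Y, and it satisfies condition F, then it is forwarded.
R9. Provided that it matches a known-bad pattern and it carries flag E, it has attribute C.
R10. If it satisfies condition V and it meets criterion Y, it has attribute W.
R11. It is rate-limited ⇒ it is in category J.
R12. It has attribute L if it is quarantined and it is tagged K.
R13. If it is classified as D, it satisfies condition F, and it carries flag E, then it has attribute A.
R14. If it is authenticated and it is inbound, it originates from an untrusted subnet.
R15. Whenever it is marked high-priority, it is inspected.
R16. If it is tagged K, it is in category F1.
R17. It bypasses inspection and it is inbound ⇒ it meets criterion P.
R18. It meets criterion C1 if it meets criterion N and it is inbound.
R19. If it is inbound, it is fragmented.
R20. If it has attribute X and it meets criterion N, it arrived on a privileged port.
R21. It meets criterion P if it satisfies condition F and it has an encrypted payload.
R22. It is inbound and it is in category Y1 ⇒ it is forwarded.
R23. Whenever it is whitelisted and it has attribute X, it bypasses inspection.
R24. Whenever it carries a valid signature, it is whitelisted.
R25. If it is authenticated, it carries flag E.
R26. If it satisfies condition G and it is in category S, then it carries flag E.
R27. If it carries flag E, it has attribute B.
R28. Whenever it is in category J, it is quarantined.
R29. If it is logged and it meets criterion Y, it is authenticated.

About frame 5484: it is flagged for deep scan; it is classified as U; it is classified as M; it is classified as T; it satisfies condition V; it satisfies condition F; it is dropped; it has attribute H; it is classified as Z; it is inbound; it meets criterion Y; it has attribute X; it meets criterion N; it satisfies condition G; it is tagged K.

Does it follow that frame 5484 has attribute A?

Forward chaining from the given facts derives: is in category J, has attribute W, is in category F1, meets criterion C1, is fragmented, arrived on a privileged port, is quarantined, is authenticated, has attribute L, originates from an untrusted subnet, carries flag E, has attribute B, is in category K1.
The only rule concluding "it has attribute A" is R13, which needs "it is classified as D"; that is never established.

No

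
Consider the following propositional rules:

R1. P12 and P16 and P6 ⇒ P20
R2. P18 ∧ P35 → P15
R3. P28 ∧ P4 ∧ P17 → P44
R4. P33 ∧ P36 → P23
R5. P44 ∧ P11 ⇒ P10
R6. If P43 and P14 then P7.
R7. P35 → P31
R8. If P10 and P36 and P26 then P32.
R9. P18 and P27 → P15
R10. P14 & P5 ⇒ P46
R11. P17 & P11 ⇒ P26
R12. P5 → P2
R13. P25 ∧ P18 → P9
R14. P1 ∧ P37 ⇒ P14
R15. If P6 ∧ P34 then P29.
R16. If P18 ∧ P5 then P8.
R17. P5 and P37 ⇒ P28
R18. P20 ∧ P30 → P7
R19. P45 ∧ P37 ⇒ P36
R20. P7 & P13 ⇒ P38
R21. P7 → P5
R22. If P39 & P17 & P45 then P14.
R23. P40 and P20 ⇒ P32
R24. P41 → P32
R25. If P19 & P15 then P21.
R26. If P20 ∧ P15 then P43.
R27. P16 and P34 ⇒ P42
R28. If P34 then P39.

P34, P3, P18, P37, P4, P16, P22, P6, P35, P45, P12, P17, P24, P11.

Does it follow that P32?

Yes

P20  (by R1: P12, P16, P6)
P15  (by R2: P18, P35)
P26  (by R11: P17, P11)
P36  (by R19: P45, P37)
P43  (by R26: P20, P15)
P39  (by R28: P34)
P14  (by R22: P39, P17, P45)
P7  (by R6: P43, P14)
P5  (by R21: P7)
P28  (by R17: P5, P37)
P44  (by R3: P28, P4, P17)
P10  (by R5: P44, P11)
P32  (by R8: P10, P36, P26)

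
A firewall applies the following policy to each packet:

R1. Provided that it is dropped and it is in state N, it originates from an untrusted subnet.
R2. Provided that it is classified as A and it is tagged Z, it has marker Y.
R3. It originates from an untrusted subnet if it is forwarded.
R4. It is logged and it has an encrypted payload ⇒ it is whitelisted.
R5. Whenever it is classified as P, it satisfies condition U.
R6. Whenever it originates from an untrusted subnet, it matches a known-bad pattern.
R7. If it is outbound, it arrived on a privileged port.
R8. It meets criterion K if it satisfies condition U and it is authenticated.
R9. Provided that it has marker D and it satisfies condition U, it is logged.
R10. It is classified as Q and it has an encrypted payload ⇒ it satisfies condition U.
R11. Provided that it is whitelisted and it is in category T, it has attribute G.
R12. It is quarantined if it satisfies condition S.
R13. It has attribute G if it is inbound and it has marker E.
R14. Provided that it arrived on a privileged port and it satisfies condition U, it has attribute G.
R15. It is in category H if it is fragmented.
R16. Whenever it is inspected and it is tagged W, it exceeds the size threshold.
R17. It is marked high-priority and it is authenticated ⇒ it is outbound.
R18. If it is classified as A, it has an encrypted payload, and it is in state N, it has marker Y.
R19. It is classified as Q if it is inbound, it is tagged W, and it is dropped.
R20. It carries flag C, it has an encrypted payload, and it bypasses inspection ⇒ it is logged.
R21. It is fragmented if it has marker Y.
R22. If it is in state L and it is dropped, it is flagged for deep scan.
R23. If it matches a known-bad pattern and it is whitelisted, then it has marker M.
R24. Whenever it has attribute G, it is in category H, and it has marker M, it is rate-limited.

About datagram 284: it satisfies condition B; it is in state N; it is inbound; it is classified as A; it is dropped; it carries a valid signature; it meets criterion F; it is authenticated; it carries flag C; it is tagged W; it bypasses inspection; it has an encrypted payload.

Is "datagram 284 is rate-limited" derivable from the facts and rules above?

Forward chaining from the given facts derives: originates from an untrusted subnet, matches a known-bad pattern, has marker Y, is classified as Q, is logged, is fragmented, is whitelisted, satisfies condition U, is in category H, has marker M, meets criterion K.
The only rule concluding "it is rate-limited" is R24, which needs "it has attribute G"; that is never established.

No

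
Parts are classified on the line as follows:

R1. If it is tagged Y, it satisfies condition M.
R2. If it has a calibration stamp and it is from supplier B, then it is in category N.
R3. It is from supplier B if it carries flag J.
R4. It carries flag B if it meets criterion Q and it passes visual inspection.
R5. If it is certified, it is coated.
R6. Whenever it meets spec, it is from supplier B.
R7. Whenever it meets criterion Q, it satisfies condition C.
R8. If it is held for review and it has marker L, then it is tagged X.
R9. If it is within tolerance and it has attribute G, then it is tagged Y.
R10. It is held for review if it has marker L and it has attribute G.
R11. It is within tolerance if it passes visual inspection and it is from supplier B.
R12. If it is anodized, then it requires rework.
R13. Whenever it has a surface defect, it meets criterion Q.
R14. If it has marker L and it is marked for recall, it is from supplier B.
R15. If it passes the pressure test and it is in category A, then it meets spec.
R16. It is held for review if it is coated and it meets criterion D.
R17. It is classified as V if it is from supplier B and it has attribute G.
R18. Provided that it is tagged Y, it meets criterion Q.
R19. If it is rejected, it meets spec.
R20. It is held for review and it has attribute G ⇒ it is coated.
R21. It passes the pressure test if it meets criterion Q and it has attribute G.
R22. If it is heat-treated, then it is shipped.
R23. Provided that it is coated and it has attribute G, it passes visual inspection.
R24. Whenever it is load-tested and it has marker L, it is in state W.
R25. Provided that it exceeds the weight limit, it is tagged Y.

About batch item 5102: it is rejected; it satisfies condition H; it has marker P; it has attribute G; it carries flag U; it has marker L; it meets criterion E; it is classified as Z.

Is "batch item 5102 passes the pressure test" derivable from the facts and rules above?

Yes

By R10 (it has marker L, it has attribute G): it is held for review.
By R19 (it is rejected): it meets spec.
By R20 (it is held for review, it has attribute G): it is coated.
By R23 (it is coated, it has attribute G): it passes visual inspection.
By R6 (it meets spec): it is from supplier B.
By R11 (it passes visual inspection, it is from supplier B): it is within tolerance.
By R9 (it is within tolerance, it has attribute G): it is tagged Y.
By R18 (it is tagged Y): it meets criterion Q.
By R21 (it meets criterion Q, it has attribute G): it passes the pressure test.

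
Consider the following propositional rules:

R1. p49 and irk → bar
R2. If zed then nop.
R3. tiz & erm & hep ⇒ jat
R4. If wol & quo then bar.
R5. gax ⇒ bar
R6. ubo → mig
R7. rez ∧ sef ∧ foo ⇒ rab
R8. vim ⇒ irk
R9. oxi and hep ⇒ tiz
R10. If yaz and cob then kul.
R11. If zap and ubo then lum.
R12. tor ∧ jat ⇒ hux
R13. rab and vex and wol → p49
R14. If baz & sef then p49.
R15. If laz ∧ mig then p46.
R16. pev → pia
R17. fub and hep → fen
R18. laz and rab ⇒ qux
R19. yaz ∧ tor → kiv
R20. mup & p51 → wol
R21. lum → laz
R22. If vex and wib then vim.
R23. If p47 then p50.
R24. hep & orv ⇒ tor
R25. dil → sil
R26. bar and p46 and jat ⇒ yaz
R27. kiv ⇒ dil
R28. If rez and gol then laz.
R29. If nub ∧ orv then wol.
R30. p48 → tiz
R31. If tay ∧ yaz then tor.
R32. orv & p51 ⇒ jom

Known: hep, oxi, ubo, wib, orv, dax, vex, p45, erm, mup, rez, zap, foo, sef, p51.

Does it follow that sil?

Yes

mig  (by R6: ubo)
rab  (by R7: rez, sef, foo)
tiz  (by R9: oxi, hep)
lum  (by R11: zap, ubo)
wol  (by R20: mup, p51)
laz  (by R21: lum)
vim  (by R22: vex, wib)
tor  (by R24: hep, orv)
jat  (by R3: tiz, erm, hep)
irk  (by R8: vim)
p49  (by R13: rab, vex, wol)
p46  (by R15: laz, mig)
bar  (by R1: p49, irk)
yaz  (by R26: bar, p46, jat)
kiv  (by R19: yaz, tor)
dil  (by R27: kiv)
sil  (by R25: dil)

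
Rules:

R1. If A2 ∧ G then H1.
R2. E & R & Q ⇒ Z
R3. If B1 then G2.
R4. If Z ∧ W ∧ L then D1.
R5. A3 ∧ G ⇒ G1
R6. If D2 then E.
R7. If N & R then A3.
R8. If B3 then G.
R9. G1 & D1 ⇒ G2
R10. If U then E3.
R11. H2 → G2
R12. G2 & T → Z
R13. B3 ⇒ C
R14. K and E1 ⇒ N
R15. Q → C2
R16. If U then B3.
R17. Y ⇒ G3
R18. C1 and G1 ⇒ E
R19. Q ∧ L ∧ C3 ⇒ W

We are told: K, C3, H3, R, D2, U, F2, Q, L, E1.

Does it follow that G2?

Yes

E  (by R6: D2)
N  (by R14: K, E1)
B3  (by R16: U)
W  (by R19: Q, L, C3)
Z  (by R2: E, R, Q)
D1  (by R4: Z, W, L)
A3  (by R7: N, R)
G  (by R8: B3)
G1  (by R5: A3, G)
G2  (by R9: G1, D1)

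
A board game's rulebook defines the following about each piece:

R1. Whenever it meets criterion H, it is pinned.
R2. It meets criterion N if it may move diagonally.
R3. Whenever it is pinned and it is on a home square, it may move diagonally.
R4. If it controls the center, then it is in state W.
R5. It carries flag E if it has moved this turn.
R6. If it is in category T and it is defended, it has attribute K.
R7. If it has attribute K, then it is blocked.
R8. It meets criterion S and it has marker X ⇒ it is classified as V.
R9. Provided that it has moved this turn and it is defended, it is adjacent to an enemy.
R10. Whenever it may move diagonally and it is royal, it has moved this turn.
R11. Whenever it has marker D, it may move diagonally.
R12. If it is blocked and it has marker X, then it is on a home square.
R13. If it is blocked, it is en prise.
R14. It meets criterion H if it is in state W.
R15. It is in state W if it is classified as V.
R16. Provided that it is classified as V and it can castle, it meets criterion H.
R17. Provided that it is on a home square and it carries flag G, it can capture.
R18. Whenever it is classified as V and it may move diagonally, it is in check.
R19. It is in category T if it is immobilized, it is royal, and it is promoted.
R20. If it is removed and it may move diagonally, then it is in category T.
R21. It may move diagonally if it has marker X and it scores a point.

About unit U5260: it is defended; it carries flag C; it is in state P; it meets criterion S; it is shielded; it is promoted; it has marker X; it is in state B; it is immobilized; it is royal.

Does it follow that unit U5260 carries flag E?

Yes

By R8 (it meets criterion S, it has marker X): it is classified as V.
By R15 (it is classified as V): it is in state W.
By R19 (it is immobilized, it is royal, it is promoted): it is in category T.
By R6 (it is in category T, it is defended): it has attribute K.
By R7 (it has attribute K): it is blocked.
By R12 (it is blocked, it has marker X): it is on a home square.
By R14 (it is in state W): it meets criterion H.
By R1 (it meets criterion H): it is pinned.
By R3 (it is pinned, it is on a home square): it may move diagonally.
By R10 (it may move diagonally, it is royal): it has moved this turn.
By R5 (it has moved this turn): it carries flag E.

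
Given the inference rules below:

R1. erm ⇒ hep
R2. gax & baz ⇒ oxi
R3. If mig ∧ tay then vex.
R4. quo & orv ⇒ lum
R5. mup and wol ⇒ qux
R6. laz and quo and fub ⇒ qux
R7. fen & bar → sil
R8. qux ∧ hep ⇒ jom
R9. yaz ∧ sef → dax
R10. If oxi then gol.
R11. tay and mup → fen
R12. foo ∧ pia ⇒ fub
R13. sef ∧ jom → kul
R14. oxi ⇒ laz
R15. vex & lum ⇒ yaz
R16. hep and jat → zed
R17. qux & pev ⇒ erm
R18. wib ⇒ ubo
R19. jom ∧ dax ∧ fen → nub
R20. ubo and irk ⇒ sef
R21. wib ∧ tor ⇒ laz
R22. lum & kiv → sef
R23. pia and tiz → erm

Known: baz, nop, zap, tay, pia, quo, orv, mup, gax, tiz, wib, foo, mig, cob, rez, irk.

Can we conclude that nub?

oxi  (by R2: gax, baz)
vex  (by R3: mig, tay)
lum  (by R4: quo, orv)
fen  (by R11: tay, mup)
fub  (by R12: foo, pia)
laz  (by R14: oxi)
yaz  (by R15: vex, lum)
ubo  (by R18: wib)
sef  (by R20: ubo, irk)
erm  (by R23: pia, tiz)
hep  (by R1: erm)
qux  (by R6: laz, quo, fub)
jom  (by R8: qux, hep)
dax  (by R9: yaz, sef)
nub  (by R19: jom, dax, fen)

Yes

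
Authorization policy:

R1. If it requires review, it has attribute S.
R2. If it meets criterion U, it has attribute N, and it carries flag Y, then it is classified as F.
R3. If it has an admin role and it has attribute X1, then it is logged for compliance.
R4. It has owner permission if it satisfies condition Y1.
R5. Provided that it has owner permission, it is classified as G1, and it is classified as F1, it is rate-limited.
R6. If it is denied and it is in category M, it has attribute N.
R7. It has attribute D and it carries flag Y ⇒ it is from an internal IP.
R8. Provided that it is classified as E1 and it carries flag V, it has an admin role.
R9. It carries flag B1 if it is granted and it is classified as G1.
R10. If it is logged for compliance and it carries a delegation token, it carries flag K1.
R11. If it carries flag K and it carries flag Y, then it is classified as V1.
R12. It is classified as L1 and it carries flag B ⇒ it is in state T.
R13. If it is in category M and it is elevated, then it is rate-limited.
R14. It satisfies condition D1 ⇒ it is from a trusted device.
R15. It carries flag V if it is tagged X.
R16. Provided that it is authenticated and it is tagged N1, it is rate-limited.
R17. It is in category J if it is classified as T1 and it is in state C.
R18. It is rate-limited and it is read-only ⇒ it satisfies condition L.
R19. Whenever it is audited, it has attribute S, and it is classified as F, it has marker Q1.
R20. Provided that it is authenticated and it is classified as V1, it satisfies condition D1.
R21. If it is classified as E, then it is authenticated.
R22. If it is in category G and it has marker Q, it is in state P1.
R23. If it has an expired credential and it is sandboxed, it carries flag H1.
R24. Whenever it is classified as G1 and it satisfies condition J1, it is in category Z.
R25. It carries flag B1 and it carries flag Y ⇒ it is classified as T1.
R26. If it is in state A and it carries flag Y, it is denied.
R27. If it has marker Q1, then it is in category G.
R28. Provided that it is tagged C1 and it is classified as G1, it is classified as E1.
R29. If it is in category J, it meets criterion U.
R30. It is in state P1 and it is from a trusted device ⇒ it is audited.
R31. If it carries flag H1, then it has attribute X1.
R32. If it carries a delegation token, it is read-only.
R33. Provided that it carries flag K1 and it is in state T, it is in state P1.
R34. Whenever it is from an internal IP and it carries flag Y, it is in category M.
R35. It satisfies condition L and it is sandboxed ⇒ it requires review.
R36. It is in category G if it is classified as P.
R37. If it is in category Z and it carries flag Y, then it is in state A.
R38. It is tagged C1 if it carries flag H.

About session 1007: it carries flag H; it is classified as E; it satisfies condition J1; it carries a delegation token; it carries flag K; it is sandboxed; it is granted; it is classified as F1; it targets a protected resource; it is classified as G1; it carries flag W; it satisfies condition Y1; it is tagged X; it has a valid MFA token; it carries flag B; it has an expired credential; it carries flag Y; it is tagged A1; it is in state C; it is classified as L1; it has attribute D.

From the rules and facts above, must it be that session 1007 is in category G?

By R4 (it satisfies condition Y1): it has owner permission.
By R5 (it has owner permission, it is classified as G1, it is classified as F1): it is rate-limited.
By R7 (it has attribute D, it carries flag Y): it is from an internal IP.
By R9 (it is granted, it is classified as G1): it carries flag B1.
By R11 (it carries flag K, it carries flag Y): it is classified as V1.
By R12 (it is classified as L1, it carries flag B): it is in state T.
By R15 (it is tagged X): it carries flag V.
By R21 (it is classified as E): it is authenticated.
By R23 (it has an expired credential, it is sandboxed): it carries flag H1.
By R24 (it is classified as G1, it satisfies condition J1): it is in category Z.
By R25 (it carries flag B1, it carries flag Y): it is classified as T1.
By R31 (it carries flag H1): it has attribute X1.
By R32 (it carries a delegation token): it is read-only.
By R34 (it is from an internal IP, it carries flag Y): it is in category M.
By R37 (it is in category Z, it carries flag Y): it is in state A.
By R38 (it carries flag H): it is tagged C1.
By R17 (it is classified as T1, it is in state C): it is in category J.
By R18 (it is rate-limited, it is read-only): it satisfies condition L.
By R20 (it is authenticated, it is classified as V1): it satisfies condition D1.
By R26 (it is in state A, it carries flag Y): it is denied.
By R28 (it is tagged C1, it is classified as G1): it is classified as E1.
By R29 (it is in category J): it meets criterion U.
By R35 (it satisfies condition L, it is sandboxed): it requires review.
By R1 (it requires review): it has attribute S.
By R6 (it is denied, it is in category M): it has attribute N.
By R8 (it is classified as E1, it carries flag V): it has an admin role.
By R14 (it satisfies condition D1): it is from a trusted device.
By R2 (it meets criterion U, it has attribute N, it carries flag Y): it is classified as F.
By R3 (it has an admin role, it has attribute X1): it is logged for compliance.
By R10 (it is logged for compliance, it carries a delegation token): it carries flag K1.
By R33 (it carries flag K1, it is in state T): it is in state P1.
By R30 (it is in state P1, it is from a trusted device): it is audited.
By R19 (it is audited, it has attribute S, it is classified as F): it has marker Q1.
By R27 (it has marker Q1): it is in category G.

Yes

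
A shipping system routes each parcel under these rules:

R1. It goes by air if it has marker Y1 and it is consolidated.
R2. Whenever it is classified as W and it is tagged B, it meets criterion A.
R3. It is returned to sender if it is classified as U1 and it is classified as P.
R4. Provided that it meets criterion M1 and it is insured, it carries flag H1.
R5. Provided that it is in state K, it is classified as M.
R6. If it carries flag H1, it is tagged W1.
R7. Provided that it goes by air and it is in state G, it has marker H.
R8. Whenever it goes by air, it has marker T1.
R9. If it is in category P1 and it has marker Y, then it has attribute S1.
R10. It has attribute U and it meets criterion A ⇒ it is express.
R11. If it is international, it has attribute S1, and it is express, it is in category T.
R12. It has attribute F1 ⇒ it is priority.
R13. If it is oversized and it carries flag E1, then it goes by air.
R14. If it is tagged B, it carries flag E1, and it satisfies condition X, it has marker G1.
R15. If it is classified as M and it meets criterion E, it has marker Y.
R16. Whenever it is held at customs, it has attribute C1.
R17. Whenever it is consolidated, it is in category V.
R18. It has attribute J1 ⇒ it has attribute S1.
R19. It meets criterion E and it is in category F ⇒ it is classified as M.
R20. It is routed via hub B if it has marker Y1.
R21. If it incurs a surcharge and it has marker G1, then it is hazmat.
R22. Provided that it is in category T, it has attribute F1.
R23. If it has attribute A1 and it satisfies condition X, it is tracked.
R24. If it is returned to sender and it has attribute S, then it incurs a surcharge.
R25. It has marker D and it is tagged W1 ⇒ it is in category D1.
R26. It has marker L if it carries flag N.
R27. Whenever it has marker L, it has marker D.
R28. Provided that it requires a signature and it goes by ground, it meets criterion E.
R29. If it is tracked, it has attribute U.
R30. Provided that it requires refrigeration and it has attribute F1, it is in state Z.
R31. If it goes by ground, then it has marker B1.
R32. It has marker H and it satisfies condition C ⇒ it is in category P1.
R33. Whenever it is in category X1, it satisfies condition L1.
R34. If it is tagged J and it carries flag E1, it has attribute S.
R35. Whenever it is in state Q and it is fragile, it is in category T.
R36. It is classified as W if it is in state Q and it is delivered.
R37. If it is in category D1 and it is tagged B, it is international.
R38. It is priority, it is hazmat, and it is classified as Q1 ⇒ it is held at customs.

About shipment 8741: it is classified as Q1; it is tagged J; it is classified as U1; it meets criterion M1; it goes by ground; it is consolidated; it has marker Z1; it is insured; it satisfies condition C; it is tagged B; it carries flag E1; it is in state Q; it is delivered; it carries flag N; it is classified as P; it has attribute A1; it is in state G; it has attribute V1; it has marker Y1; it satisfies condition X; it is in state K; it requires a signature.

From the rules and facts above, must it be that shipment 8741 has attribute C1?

By R1 (it has marker Y1, it is consolidated): it goes by air.
By R3 (it is classified as U1, it is classified as P): it is returned to sender.
By R4 (it meets criterion M1, it is insured): it carries flag H1.
By R5 (it is in state K): it is classified as M.
By R6 (it carries flag H1): it is tagged W1.
By R7 (it goes by air, it is in state G): it has marker H.
By R14 (it is tagged B, it carries flag E1, it satisfies condition X): it has marker G1.
By R23 (it has attribute A1, it satisfies condition X): it is tracked.
By R26 (it carries flag N): it has marker L.
By R27 (it has marker L): it has marker D.
By R28 (it requires a signature, it goes by ground): it meets criterion E.
By R29 (it is tracked): it has attribute U.
By R32 (it has marker H, it satisfies condition C): it is in category P1.
By R34 (it is tagged J, it carries flag E1): it has attribute S.
By R36 (it is in state Q, it is delivered): it is classified as W.
By R2 (it is classified as W, it is tagged B): it meets criterion A.
By R10 (it has attribute U, it meets criterion A): it is express.
By R15 (it is classified as M, it meets criterion E): it has marker Y.
By R24 (it is returned to sender, it has attribute S): it incurs a surcharge.
By R25 (it has marker D, it is tagged W1): it is in category D1.
By R37 (it is in category D1, it is tagged B): it is international.
By R9 (it is in category P1, it has marker Y): it has attribute S1.
By R11 (it is international, it has attribute S1, it is express): it is in category T.
By R21 (it incurs a surcharge, it has marker G1): it is hazmat.
By R22 (it is in category T): it has attribute F1.
By R12 (it has attribute F1): it is priority.
By R38 (it is priority, it is hazmat, it is classified as Q1): it is held at customs.
By R16 (it is held at customs): it has attribute C1.

Yes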